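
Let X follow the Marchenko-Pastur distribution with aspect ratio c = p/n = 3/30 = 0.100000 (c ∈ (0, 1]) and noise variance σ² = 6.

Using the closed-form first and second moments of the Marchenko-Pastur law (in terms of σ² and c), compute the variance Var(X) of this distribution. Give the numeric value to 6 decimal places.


Recall the MP moments m_1 = E[X] = σ² and m_2 = E[X²] = σ⁴ (1 + c).
m_1 = E[X] = σ² = 6, so m_1² = 36.
m_2 = E[X²] = σ⁴ (1 + c) = 36 · (1 + 0.100000) = 36 · 1.100000 = 39.600000.
(Note m_2 − m_1² simplifies to c · σ⁴ = 0.100000 · 36.)

Var(X) = m_2 − m_1² = 39.600000 − 36 = 3.600000.


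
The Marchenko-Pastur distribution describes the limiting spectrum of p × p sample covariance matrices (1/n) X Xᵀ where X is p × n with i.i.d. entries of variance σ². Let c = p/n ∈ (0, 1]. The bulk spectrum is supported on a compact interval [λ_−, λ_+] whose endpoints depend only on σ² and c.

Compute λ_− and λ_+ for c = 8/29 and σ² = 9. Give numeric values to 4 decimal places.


c = 8/29 = 0.275862; √c = 0.525226.
λ_− = σ² (1 − √c)² = 9 · (1 − 0.525226)² = 9 · (0.474774)² = 2.028695.
λ_+ = σ² (1 + √c)² = 9 · (1 + 0.525226)² = 9 · (1.525226)² = 20.936822.

Rounded to 4 decimal places: λ_− ≈ 2.0287, λ_+ ≈ 20.9368.


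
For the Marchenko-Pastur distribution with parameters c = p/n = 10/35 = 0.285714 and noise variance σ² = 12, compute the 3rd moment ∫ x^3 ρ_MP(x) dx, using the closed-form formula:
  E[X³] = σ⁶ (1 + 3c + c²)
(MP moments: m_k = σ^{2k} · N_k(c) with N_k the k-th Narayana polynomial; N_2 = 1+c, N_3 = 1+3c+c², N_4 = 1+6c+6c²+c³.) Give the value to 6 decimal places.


E[X³] = σ⁶ (1 + 3c + c²) (third MP moment). With σ² = 12 (so σ⁶ = 1728) and c = 10/35 = 0.285714: E[X³] = 1728 · (1 + 3·0.285714 + (0.285714)²) = 1728 · 1.938776.

So E[X^3] = 3350.204082.


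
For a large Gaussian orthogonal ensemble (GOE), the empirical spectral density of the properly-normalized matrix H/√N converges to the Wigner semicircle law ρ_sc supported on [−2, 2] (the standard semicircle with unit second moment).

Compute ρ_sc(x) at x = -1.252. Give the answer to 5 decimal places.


ρ_sc(x) = (1/(2π)) √(4 − x²). With x = -1.252:
  4 − x² = 4 − (-1.252)² = 4 − 1.567504 = 2.432496.
  √(4 − x²) = 1.559646.
  1/(2π) = 0.159155.
  ρ_sc(-1.252) = 0.159155 · 1.559646 = 0.248225.

Rounded to 5 decimal places: ρ_sc(-1.252) ≈ 0.24823.


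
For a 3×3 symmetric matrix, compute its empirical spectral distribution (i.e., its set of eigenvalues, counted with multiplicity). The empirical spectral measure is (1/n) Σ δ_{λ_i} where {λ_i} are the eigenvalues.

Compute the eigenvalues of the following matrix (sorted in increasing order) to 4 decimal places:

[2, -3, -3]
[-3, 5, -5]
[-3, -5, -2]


Since M is real symmetric, all three eigenvalues are real; they are the roots of det(λI − M) = λ³ − (tr M) λ² + s λ − det M, where s is the sum of the principal 2×2 minors.
tr M = 2 + 5 + (-2) = 5.
s = (2·5 − (-3)²) + (2·(-2) − (-3)²) + (5·(-2) − (-5)²) = 1 + (-13) + (-35) = -47.
det M (expand along row 1) = 2·(-35) − (-3)·(-9) + (-3)·30 = -187.
Characteristic polynomial: λ³ − 5λ² − 47λ + 187 = 0.
Substitute λ = y + (tr M)/3 = y + 1.666667 to remove the quadratic term: y³ + p·y + q = 0 with p = s − (tr M)²/3 = -55.333333 and q = −2(tr M)³/27 + (tr M)·s/3 − det M = 99.407407.
Three real roots ⇒ use the trigonometric (Viète) form: r = 2√(−p/3) = 8.589399, φ = arccos(3q/(p·r)) = arccos(-0.627466) = 2.249091 rad.
y_k = r·cos(φ/3 − 2πk/3) for k = 0, 1, 2 gives y = 6.286541, 1.925544, -8.212085.
λ_k = y_k + 1.666667 gives λ = 7.9532, 3.5922, -6.5454 (check: the sum is 5.0000 = tr M).

Eigenvalues sorted in increasing order: [-6.5454, 3.5922, 7.9532].


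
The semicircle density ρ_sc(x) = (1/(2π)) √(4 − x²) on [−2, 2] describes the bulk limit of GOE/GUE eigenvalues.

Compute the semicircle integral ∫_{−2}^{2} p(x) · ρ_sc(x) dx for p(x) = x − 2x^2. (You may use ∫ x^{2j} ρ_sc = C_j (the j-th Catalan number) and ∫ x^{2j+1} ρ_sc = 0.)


Write p(x) = Σ a_i x^i, split into monomials and integrate each against ρ_sc separately.
Using ∫ x^{2j} ρ_sc = C_j = (1/(j+1)) C(2j, j) (Catalan numbers) and ∫ x^{2j+1} ρ_sc = 0 (odd monomials vanish by symmetry):
  i = 1 (odd): ∫ x^1 ρ_sc = 0 (vanishes)
  i = 2 (even): a_2 · C_{1} = -2 · 1 = -2

Summing the contributions: ∫_{−2}^{2} p(x) ρ_sc(x) dx = -2.


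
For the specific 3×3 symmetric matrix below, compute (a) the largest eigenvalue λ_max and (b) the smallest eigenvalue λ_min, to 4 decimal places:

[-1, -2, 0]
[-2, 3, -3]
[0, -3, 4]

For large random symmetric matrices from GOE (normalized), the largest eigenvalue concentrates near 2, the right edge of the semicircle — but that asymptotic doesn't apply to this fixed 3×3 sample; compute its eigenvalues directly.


Since M is real symmetric, all three eigenvalues are real; they are the roots of det(λI − M) = λ³ − (tr M) λ² + s λ − det M, where s is the sum of the principal 2×2 minors.
tr M = -1 + 3 + 4 = 6.
s = ((-1)·3 − (-2)²) + ((-1)·4 − 0²) + (3·4 − (-3)²) = -7 + (-4) + 3 = -8.
det M (expand along row 1) = (-1)·3 − (-2)·(-8) + 0·6 = -19.
Characteristic polynomial: λ³ − 6λ² − 8λ + 19 = 0.
Substitute λ = y + (tr M)/3 = y + 2.000000 to remove the quadratic term: y³ + p·y + q = 0 with p = s − (tr M)²/3 = -20.000000 and q = −2(tr M)³/27 + (tr M)·s/3 − det M = -13.000000.
Three real roots ⇒ use the trigonometric (Viète) form: r = 2√(−p/3) = 5.163978, φ = arccos(3q/(p·r)) = arccos(0.377616) = 1.183576 rad.
y_k = r·cos(φ/3 − 2πk/3) for k = 0, 1, 2 gives y = 4.767276, -0.664683, -4.102593.
λ_k = y_k + 2.000000 gives λ = 6.7673, 1.3353, -2.1026 (check: the sum is 6.0000 = tr M).

Hence λ_max = 6.7673 and λ_min = -2.1026.


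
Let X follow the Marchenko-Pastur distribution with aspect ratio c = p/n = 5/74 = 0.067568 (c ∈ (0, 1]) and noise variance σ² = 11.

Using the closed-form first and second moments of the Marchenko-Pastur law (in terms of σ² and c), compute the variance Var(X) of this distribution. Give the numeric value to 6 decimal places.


Recall the MP moments m_1 = E[X] = σ² and m_2 = E[X²] = σ⁴ (1 + c).
m_1 = E[X] = σ² = 11, so m_1² = 121.
m_2 = E[X²] = σ⁴ (1 + c) = 121 · (1 + 0.067568) = 121 · 1.067568 = 129.175676.
(Note m_2 − m_1² simplifies to c · σ⁴ = 0.067568 · 121.)

Var(X) = m_2 − m_1² = 129.175676 − 121 = 8.175676.


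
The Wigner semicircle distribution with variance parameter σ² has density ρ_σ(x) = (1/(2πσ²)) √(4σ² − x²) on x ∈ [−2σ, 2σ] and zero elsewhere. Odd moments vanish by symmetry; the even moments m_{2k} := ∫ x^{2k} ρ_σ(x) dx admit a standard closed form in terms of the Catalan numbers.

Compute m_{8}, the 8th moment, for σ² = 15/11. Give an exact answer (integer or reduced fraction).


By the scaled semicircle moment identity, m_{2k} = σ^{2k} · C_k with k = 4.
C_4 = (1/(k+1)) · C(2k, k) = (1/5) · C(8, 4) = (1/5) · 70 = 14.
σ^{2k} = (σ²)^k = (15/11)^4 = 50625/14641.

Therefore m_{8} = σ^{8} · C_4 = (50625/14641) · 14 = 708750/14641.


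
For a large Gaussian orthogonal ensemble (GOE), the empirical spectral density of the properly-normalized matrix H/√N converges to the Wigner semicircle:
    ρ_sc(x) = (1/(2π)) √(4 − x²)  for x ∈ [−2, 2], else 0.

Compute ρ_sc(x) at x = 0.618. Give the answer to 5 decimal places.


ρ_sc(x) = (1/(2π)) √(4 − x²). With x = 0.618:
  4 − x² = 4 − (0.618)² = 4 − 0.381924 = 3.618076.
  √(4 − x²) = 1.902124.
  1/(2π) = 0.159155.
  ρ_sc(0.618) = 0.159155 · 1.902124 = 0.302732.

Rounded to 5 decimal places: ρ_sc(0.618) ≈ 0.30273.


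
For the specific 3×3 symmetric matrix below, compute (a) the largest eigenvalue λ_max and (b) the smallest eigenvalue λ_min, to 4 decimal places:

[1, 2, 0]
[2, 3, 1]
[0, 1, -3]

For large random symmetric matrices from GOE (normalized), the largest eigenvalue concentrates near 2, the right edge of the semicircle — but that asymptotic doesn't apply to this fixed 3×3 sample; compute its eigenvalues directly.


Since M is real symmetric, all three eigenvalues are real; they are the roots of det(λI − M) = λ³ − (tr M) λ² + s λ − det M, where s is the sum of the principal 2×2 minors.
tr M = 1 + 3 + (-3) = 1.
s = (1·3 − 2²) + (1·(-3) − 0²) + (3·(-3) − 1²) = -1 + (-3) + (-10) = -14.
det M (expand along row 1) = 1·(-10) − 2·(-6) + 0·2 = 2.
Characteristic polynomial: λ³ − λ² − 14λ − 2 = 0.
Substitute λ = y + (tr M)/3 = y + 0.333333 to remove the quadratic term: y³ + p·y + q = 0 with p = s − (tr M)²/3 = -14.333333 and q = −2(tr M)³/27 + (tr M)·s/3 − det M = -6.740741.
Three real roots ⇒ use the trigonometric (Viète) form: r = 2√(−p/3) = 4.371626, φ = arccos(3q/(p·r)) = arccos(0.322730) = 1.242184 rad.
y_k = r·cos(φ/3 − 2πk/3) for k = 0, 1, 2 gives y = 4.002198, -0.477899, -3.524299.
λ_k = y_k + 0.333333 gives λ = 4.3355, -0.1446, -3.1910 (check: the sum is 1.0000 = tr M).

Hence λ_max = 4.3355 and λ_min = -3.1910.


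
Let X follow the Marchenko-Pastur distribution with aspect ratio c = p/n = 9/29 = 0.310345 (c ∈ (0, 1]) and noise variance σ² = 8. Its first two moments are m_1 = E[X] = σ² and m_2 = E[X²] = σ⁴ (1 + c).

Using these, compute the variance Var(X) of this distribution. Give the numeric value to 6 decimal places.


m_1 = E[X] = σ² = 8, so m_1² = 64.
m_2 = E[X²] = σ⁴ (1 + c) = 64 · (1 + 0.310345) = 64 · 1.310345 = 83.862069.
(Note m_2 − m_1² simplifies to c · σ⁴ = 0.310345 · 64.)

Var(X) = m_2 − m_1² = 83.862069 − 64 = 19.862069.


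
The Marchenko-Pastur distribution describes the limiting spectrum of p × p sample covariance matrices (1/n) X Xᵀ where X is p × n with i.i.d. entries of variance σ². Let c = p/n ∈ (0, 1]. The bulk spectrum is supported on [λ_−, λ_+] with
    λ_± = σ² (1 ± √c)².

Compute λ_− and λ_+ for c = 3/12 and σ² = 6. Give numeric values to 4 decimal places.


c = 3/12 = 0.250000; √c = 0.500000.
λ_− = σ² (1 − √c)² = 6 · (1 − 0.500000)² = 6 · (0.500000)² = 1.500000.
λ_+ = σ² (1 + √c)² = 6 · (1 + 0.500000)² = 6 · (1.500000)² = 13.500000.

Rounded to 4 decimal places: λ_− ≈ 1.5000, λ_+ ≈ 13.5000.


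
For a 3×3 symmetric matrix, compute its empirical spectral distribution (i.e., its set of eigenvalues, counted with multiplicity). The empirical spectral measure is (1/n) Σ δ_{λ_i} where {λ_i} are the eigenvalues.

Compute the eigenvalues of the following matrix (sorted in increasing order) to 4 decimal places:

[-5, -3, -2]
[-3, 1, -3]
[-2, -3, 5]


Since M is real symmetric, all three eigenvalues are real; they are the roots of det(λI − M) = λ³ − (tr M) λ² + s λ − det M, where s is the sum of the principal 2×2 minors.
tr M = -5 + 1 + 5 = 1.
s = ((-5)·1 − (-3)²) + ((-5)·5 − (-2)²) + (1·5 − (-3)²) = -14 + (-29) + (-4) = -47.
det M (expand along row 1) = (-5)·(-4) − (-3)·(-21) + (-2)·11 = -65.
Characteristic polynomial: λ³ − λ² − 47λ + 65 = 0.
Substitute λ = y + (tr M)/3 = y + 0.333333 to remove the quadratic term: y³ + p·y + q = 0 with p = s − (tr M)²/3 = -47.333333 and q = −2(tr M)³/27 + (tr M)·s/3 − det M = 49.259259.
Three real roots ⇒ use the trigonometric (Viète) form: r = 2√(−p/3) = 7.944250, φ = arccos(3q/(p·r)) = arccos(-0.392997) = 1.974685 rad.
y_k = r·cos(φ/3 − 2πk/3) for k = 0, 1, 2 gives y = 6.284516, 1.066302, -7.350818.
λ_k = y_k + 0.333333 gives λ = 6.6178, 1.3996, -7.0175 (check: the sum is 1.0000 = tr M).

Eigenvalues sorted in increasing order: [-7.0175, 1.3996, 6.6178].


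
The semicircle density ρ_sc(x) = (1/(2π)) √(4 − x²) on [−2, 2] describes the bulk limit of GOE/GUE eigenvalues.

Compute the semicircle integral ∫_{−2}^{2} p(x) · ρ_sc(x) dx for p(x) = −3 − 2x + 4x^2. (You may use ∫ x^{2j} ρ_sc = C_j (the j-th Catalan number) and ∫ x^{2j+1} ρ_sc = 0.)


Write p(x) = Σ a_i x^i, split into monomials and integrate each against ρ_sc separately.
Using ∫ x^{2j} ρ_sc = C_j = (1/(j+1)) C(2j, j) (Catalan numbers) and ∫ x^{2j+1} ρ_sc = 0 (odd monomials vanish by symmetry):
  i = 0 (even): a_0 · C_{0} = -3 · 1 = -3
  i = 1 (odd): ∫ x^1 ρ_sc = 0 (vanishes)
  i = 2 (even): a_2 · C_{1} = 4 · 1 = 4

Summing the contributions: ∫_{−2}^{2} p(x) ρ_sc(x) dx = (-3) + 4 = 1.


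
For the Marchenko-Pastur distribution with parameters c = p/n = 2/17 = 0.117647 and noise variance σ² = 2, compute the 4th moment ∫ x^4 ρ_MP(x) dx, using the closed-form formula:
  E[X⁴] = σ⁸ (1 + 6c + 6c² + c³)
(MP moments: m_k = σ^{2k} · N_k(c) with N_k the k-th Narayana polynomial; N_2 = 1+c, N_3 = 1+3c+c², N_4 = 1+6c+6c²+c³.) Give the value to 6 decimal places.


E[X⁴] = σ⁸ (1 + 6c + 6c² + c³) (fourth MP moment). With σ² = 2 (so σ⁸ = 16) and c = 2/17 = 0.117647: E[X⁴] = 16 · (1 + 6·0.117647 + 6·(0.117647)² + (0.117647)³) = 16 · 1.790556.

So E[X^4] = 28.648891.


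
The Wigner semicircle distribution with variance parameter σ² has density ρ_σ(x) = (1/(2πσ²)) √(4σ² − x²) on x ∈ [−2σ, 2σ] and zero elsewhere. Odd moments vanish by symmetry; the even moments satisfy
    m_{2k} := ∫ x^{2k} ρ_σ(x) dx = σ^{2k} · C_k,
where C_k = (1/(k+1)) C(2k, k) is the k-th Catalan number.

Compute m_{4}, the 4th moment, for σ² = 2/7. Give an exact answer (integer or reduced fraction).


By the scaled semicircle moment identity, m_{2k} = σ^{2k} · C_k with k = 2.
C_2 = (1/(k+1)) · C(2k, k) = (1/3) · C(4, 2) = (1/3) · 6 = 2.
σ^{2k} = (σ²)^k = (2/7)^2 = 4/49.

Therefore m_{4} = σ^{4} · C_2 = (4/49) · 2 = 8/49.


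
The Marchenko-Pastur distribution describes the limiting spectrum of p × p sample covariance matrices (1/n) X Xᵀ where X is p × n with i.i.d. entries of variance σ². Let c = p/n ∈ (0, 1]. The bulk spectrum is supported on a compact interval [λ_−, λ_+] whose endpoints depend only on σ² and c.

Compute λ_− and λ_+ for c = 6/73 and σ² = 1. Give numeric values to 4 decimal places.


c = 6/73 = 0.082192; √c = 0.286691.
λ_− = σ² (1 − √c)² = 1 · (1 − 0.286691)² = 1 · (0.713309)² = 0.508810.
λ_+ = σ² (1 + √c)² = 1 · (1 + 0.286691)² = 1 · (1.286691)² = 1.655574.

Rounded to 4 decimal places: λ_− ≈ 0.5088, λ_+ ≈ 1.6556.


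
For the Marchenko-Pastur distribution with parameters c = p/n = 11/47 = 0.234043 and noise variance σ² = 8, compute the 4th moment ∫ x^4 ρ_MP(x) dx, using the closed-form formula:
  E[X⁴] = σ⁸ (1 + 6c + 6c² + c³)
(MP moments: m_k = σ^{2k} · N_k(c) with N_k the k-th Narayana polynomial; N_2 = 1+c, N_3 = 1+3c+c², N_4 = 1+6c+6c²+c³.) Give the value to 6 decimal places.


E[X⁴] = σ⁸ (1 + 6c + 6c² + c³) (fourth MP moment). With σ² = 8 (so σ⁸ = 4096) and c = 11/47 = 0.234043: E[X⁴] = 4096 · (1 + 6·0.234043 + 6·(0.234043)² + (0.234043)³) = 4096 · 2.745731.

So E[X^4] = 11246.513008.


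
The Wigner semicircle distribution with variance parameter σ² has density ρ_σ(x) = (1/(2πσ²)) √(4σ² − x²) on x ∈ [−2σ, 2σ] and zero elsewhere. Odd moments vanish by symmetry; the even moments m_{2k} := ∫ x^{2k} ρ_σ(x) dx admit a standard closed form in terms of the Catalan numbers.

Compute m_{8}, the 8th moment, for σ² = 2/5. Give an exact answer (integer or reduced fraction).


By the scaled semicircle moment identity, m_{2k} = σ^{2k} · C_k with k = 4.
C_4 = (1/(k+1)) · C(2k, k) = (1/5) · C(8, 4) = (1/5) · 70 = 14.
σ^{2k} = (σ²)^k = (2/5)^4 = 16/625.

Therefore m_{8} = σ^{8} · C_4 = (16/625) · 14 = 224/625.


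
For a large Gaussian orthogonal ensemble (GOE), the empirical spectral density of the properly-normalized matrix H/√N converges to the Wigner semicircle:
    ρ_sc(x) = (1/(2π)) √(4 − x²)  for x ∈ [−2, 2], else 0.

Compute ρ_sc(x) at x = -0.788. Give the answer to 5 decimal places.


ρ_sc(x) = (1/(2π)) √(4 − x²). With x = -0.788:
  4 − x² = 4 − (-0.788)² = 4 − 0.620944 = 3.379056.
  √(4 − x²) = 1.838221.
  1/(2π) = 0.159155.
  ρ_sc(-0.788) = 0.159155 · 1.838221 = 0.292562.

Rounded to 5 decimal places: ρ_sc(-0.788) ≈ 0.29256.


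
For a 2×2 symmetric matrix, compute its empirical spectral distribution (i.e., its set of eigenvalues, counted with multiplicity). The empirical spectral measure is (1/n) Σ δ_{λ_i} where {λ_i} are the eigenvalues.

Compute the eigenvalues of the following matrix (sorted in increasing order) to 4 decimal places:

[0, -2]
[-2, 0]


Since M is real symmetric, both eigenvalues are real; they are the roots of det(λI − M) = λ² − (tr M) λ + det M.
tr M = 0 + 0 = 0.
det M = 0·0 − (-2)² = 0 − 4 = -4.
Characteristic polynomial: λ² − 4 = 0.
Discriminant Δ = (tr M)² − 4·det M = 0 − (-16) = 16; √Δ = 4.000000.
λ = (tr M ± √Δ)/2 = (0 ± 4.000000)/2, giving (tr M − √Δ)/2 = -2.0000 and (tr M + √Δ)/2 = 2.0000.

Eigenvalues sorted in increasing order: [-2.0000, 2.0000].


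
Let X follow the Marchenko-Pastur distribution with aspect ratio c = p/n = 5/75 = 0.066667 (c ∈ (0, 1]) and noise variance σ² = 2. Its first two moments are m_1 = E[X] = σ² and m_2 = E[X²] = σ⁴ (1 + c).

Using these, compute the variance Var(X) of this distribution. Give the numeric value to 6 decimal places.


m_1 = E[X] = σ² = 2, so m_1² = 4.
m_2 = E[X²] = σ⁴ (1 + c) = 4 · (1 + 0.066667) = 4 · 1.066667 = 4.266667.
(Note m_2 − m_1² simplifies to c · σ⁴ = 0.066667 · 4.)

Var(X) = m_2 − m_1² = 4.266667 − 4 = 0.266667.


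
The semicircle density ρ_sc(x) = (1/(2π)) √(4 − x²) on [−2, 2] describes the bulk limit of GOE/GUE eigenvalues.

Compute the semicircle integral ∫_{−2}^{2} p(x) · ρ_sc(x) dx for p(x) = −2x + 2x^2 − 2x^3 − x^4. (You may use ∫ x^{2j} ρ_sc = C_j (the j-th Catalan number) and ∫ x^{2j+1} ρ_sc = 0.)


Write p(x) = Σ a_i x^i, split into monomials and integrate each against ρ_sc separately.
Using ∫ x^{2j} ρ_sc = C_j = (1/(j+1)) C(2j, j) (Catalan numbers) and ∫ x^{2j+1} ρ_sc = 0 (odd monomials vanish by symmetry):
  i = 1 (odd): ∫ x^1 ρ_sc = 0 (vanishes)
  i = 2 (even): a_2 · C_{1} = 2 · 1 = 2
  i = 3 (odd): ∫ x^3 ρ_sc = 0 (vanishes)
  i = 4 (even): a_4 · C_{2} = -1 · 2 = -2

Summing the contributions: ∫_{−2}^{2} p(x) ρ_sc(x) dx = 2 + (-2) = 0.


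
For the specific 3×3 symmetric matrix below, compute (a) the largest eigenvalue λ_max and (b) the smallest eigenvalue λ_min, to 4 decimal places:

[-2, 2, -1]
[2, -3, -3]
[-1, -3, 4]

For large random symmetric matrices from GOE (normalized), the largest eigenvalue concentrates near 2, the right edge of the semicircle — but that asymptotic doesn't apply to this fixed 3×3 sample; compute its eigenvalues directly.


Since M is real symmetric, all three eigenvalues are real; they are the roots of det(λI − M) = λ³ − (tr M) λ² + s λ − det M, where s is the sum of the principal 2×2 minors.
tr M = -2 + (-3) + 4 = -1.
s = ((-2)·(-3) − 2²) + ((-2)·4 − (-1)²) + ((-3)·4 − (-3)²) = 2 + (-9) + (-21) = -28.
det M (expand along row 1) = (-2)·(-21) − 2·5 + (-1)·(-9) = 41.
Characteristic polynomial: λ³ + λ² − 28λ − 41 = 0.
Substitute λ = y + (tr M)/3 = y − 0.333333 to remove the quadratic term: y³ + p·y + q = 0 with p = s − (tr M)²/3 = -28.333333 and q = −2(tr M)³/27 + (tr M)·s/3 − det M = -31.592593.
Three real roots ⇒ use the trigonometric (Viète) form: r = 2√(−p/3) = 6.146363, φ = arccos(3q/(p·r)) = arccos(0.544240) = 0.995313 rad.
y_k = r·cos(φ/3 − 2πk/3) for k = 0, 1, 2 gives y = 5.811183, -1.171825, -4.639358.
λ_k = y_k − 0.333333 gives λ = 5.4778, -1.5052, -4.9727 (check: the sum is -1.0000 = tr M).

Hence λ_max = 5.4778 and λ_min = -4.9727.


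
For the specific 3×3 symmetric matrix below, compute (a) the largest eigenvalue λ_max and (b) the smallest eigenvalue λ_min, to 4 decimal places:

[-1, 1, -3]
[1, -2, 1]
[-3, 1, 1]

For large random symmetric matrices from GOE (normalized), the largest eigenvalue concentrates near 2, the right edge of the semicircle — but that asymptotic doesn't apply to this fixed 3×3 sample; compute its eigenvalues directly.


Since M is real symmetric, all three eigenvalues are real; they are the roots of det(λI − M) = λ³ − (tr M) λ² + s λ − det M, where s is the sum of the principal 2×2 minors.
tr M = -1 + (-2) + 1 = -2.
s = ((-1)·(-2) − 1²) + ((-1)·1 − (-3)²) + ((-2)·1 − 1²) = 1 + (-10) + (-3) = -12.
det M (expand along row 1) = (-1)·(-3) − 1·4 + (-3)·(-5) = 14.
Characteristic polynomial: λ³ + 2λ² − 12λ − 14 = 0.
Substitute λ = y + (tr M)/3 = y − 0.666667 to remove the quadratic term: y³ + p·y + q = 0 with p = s − (tr M)²/3 = -13.333333 and q = −2(tr M)³/27 + (tr M)·s/3 − det M = -5.407407.
Three real roots ⇒ use the trigonometric (Viète) form: r = 2√(−p/3) = 4.216370, φ = arccos(3q/(p·r)) = arccos(0.288558) = 1.278076 rad.
y_k = r·cos(φ/3 − 2πk/3) for k = 0, 1, 2 gives y = 3.839492, -0.410753, -3.428739.
λ_k = y_k − 0.666667 gives λ = 3.1728, -1.0774, -4.0954 (check: the sum is -2.0000 = tr M).

Hence λ_max = 3.1728 and λ_min = -4.0954.


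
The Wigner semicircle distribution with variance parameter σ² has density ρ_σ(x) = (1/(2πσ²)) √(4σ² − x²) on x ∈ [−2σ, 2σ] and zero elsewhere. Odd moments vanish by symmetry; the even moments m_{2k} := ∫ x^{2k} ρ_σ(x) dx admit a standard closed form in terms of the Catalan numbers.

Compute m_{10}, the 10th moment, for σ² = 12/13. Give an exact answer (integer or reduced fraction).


By the scaled semicircle moment identity, m_{2k} = σ^{2k} · C_k with k = 5.
C_5 = (1/(k+1)) · C(2k, k) = (1/6) · C(10, 5) = (1/6) · 252 = 42.
σ^{2k} = (σ²)^k = (12/13)^5 = 248832/371293.

Therefore m_{10} = σ^{10} · C_5 = (248832/371293) · 42 = 10450944/371293.


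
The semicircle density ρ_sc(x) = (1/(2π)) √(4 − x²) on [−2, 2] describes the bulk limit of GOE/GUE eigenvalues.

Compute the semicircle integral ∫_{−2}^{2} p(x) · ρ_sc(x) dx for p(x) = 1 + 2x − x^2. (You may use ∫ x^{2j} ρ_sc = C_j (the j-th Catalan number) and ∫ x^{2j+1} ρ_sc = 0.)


Write p(x) = Σ a_i x^i, split into monomials and integrate each against ρ_sc separately.
Using ∫ x^{2j} ρ_sc = C_j = (1/(j+1)) C(2j, j) (Catalan numbers) and ∫ x^{2j+1} ρ_sc = 0 (odd monomials vanish by symmetry):
  i = 0 (even): a_0 · C_{0} = 1 · 1 = 1
  i = 1 (odd): ∫ x^1 ρ_sc = 0 (vanishes)
  i = 2 (even): a_2 · C_{1} = -1 · 1 = -1

Summing the contributions: ∫_{−2}^{2} p(x) ρ_sc(x) dx = 1 + (-1) = 0.


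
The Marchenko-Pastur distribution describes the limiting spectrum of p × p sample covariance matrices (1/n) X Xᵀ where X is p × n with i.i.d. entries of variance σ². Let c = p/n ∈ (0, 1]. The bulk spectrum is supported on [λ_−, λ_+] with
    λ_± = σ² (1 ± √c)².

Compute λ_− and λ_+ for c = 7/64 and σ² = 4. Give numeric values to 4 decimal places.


c = 7/64 = 0.109375; √c = 0.330719.
λ_− = σ² (1 − √c)² = 4 · (1 − 0.330719)² = 4 · (0.669281)² = 1.791749.
λ_+ = σ² (1 + √c)² = 4 · (1 + 0.330719)² = 4 · (1.330719)² = 7.083251.

Rounded to 4 decimal places: λ_− ≈ 1.7917, λ_+ ≈ 7.0833.


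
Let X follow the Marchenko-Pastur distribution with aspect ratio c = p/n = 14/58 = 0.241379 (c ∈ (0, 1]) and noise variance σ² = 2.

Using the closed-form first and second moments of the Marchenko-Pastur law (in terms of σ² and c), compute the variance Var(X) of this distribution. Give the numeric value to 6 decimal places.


Recall the MP moments m_1 = E[X] = σ² and m_2 = E[X²] = σ⁴ (1 + c).
m_1 = E[X] = σ² = 2, so m_1² = 4.
m_2 = E[X²] = σ⁴ (1 + c) = 4 · (1 + 0.241379) = 4 · 1.241379 = 4.965517.
(Note m_2 − m_1² simplifies to c · σ⁴ = 0.241379 · 4.)

Var(X) = m_2 − m_1² = 4.965517 − 4 = 0.965517.


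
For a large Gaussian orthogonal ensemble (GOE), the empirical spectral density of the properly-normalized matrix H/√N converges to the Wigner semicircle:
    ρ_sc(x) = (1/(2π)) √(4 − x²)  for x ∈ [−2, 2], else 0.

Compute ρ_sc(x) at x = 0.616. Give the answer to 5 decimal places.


ρ_sc(x) = (1/(2π)) √(4 − x²). With x = 0.616:
  4 − x² = 4 − (0.616)² = 4 − 0.379456 = 3.620544.
  √(4 − x²) = 1.902773.
  1/(2π) = 0.159155.
  ρ_sc(0.616) = 0.159155 · 1.902773 = 0.302836.

Rounded to 5 decimal places: ρ_sc(0.616) ≈ 0.30284.


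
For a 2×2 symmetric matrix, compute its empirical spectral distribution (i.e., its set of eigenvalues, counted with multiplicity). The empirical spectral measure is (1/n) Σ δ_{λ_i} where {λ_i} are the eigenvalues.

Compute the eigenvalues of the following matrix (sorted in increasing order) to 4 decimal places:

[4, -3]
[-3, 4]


Since M is real symmetric, both eigenvalues are real; they are the roots of det(λI − M) = λ² − (tr M) λ + det M.
tr M = 4 + 4 = 8.
det M = 4·4 − (-3)² = 16 − 9 = 7.
Characteristic polynomial: λ² − 8λ + 7 = 0.
Discriminant Δ = (tr M)² − 4·det M = 64 − 28 = 36; √Δ = 6.000000.
λ = (tr M ± √Δ)/2 = (8 ± 6.000000)/2, giving (tr M − √Δ)/2 = 1.0000 and (tr M + √Δ)/2 = 7.0000.

Eigenvalues sorted in increasing order: [1.0000, 7.0000].


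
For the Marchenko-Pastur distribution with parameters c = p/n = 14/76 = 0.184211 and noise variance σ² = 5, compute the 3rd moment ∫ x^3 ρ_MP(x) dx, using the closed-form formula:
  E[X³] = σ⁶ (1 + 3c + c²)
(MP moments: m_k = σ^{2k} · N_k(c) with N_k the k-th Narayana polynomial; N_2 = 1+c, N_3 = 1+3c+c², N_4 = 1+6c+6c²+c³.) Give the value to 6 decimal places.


E[X³] = σ⁶ (1 + 3c + c²) (third MP moment). With σ² = 5 (so σ⁶ = 125) and c = 14/76 = 0.184211: E[X³] = 125 · (1 + 3·0.184211 + (0.184211)²) = 125 · 1.586565.

So E[X^3] = 198.320637.


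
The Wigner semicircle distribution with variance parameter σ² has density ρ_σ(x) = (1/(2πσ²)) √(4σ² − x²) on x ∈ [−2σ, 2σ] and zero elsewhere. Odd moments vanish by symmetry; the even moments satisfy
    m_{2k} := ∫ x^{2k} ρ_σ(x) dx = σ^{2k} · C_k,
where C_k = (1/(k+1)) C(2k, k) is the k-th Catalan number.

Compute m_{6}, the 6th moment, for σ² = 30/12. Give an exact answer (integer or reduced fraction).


By the scaled semicircle moment identity, m_{2k} = σ^{2k} · C_k with k = 3.
C_3 = (1/(k+1)) · C(2k, k) = (1/4) · C(6, 3) = (1/4) · 20 = 5.
σ^{2k} = (σ²)^k = (30/12)^3 = 125/8.

Therefore m_{6} = σ^{6} · C_3 = (125/8) · 5 = 625/8.


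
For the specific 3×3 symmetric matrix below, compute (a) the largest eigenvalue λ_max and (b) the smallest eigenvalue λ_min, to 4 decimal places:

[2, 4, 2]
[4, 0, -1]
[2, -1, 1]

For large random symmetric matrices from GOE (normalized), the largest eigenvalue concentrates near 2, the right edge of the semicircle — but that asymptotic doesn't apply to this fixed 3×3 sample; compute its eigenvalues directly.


Since M is real symmetric, all three eigenvalues are real; they are the roots of det(λI − M) = λ³ − (tr M) λ² + s λ − det M, where s is the sum of the principal 2×2 minors.
tr M = 2 + 0 + 1 = 3.
s = (2·0 − 4²) + (2·1 − 2²) + (0·1 − (-1)²) = -16 + (-2) + (-1) = -19.
det M (expand along row 1) = 2·(-1) − 4·6 + 2·(-4) = -34.
Characteristic polynomial: λ³ − 3λ² − 19λ + 34 = 0.
Substitute λ = y + (tr M)/3 = y + 1.000000 to remove the quadratic term: y³ + p·y + q = 0 with p = s − (tr M)²/3 = -22.000000 and q = −2(tr M)³/27 + (tr M)·s/3 − det M = 13.000000.
Three real roots ⇒ use the trigonometric (Viète) form: r = 2√(−p/3) = 5.416026, φ = arccos(3q/(p·r)) = arccos(-0.327311) = 1.904253 rad.
y_k = r·cos(φ/3 − 2πk/3) for k = 0, 1, 2 gives y = 4.361088, 0.600765, -4.961853.
λ_k = y_k + 1.000000 gives λ = 5.3611, 1.6008, -3.9619 (check: the sum is 3.0000 = tr M).

Hence λ_max = 5.3611 and λ_min = -3.9619.


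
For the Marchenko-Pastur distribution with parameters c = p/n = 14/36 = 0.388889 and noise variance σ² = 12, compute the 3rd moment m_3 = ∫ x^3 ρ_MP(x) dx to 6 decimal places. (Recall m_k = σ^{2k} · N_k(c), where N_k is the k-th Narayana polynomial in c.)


E[X³] = σ⁶ (1 + 3c + c²) (third MP moment). With σ² = 12 (so σ⁶ = 1728) and c = 14/36 = 0.388889: E[X³] = 1728 · (1 + 3·0.388889 + (0.388889)²) = 1728 · 2.317901.

So E[X^3] = 4005.333333.


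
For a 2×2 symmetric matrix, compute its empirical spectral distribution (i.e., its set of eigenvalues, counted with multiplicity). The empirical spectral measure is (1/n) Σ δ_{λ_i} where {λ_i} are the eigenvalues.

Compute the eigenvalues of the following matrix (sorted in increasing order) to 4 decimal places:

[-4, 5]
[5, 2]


Since M is real symmetric, both eigenvalues are real; they are the roots of det(λI − M) = λ² − (tr M) λ + det M.
tr M = -4 + 2 = -2.
det M = (-4)·2 − 5² = -8 − 25 = -33.
Characteristic polynomial: λ² + 2λ − 33 = 0.
Discriminant Δ = (tr M)² − 4·det M = 4 − (-132) = 136; √Δ = 11.661904.
λ = (tr M ± √Δ)/2 = (-2 ± 11.661904)/2, giving (tr M − √Δ)/2 = -6.8310 and (tr M + √Δ)/2 = 4.8310.

Eigenvalues sorted in increasing order: [-6.8310, 4.8310].


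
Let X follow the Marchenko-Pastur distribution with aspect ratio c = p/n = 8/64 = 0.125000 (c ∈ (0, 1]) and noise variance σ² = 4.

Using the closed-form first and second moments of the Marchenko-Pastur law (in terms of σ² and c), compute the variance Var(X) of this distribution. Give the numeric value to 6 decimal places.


Recall the MP moments m_1 = E[X] = σ² and m_2 = E[X²] = σ⁴ (1 + c).
m_1 = E[X] = σ² = 4, so m_1² = 16.
m_2 = E[X²] = σ⁴ (1 + c) = 16 · (1 + 0.125000) = 16 · 1.125000 = 18.000000.
(Note m_2 − m_1² simplifies to c · σ⁴ = 0.125000 · 16.)

Var(X) = m_2 − m_1² = 18.000000 − 16 = 2.000000.


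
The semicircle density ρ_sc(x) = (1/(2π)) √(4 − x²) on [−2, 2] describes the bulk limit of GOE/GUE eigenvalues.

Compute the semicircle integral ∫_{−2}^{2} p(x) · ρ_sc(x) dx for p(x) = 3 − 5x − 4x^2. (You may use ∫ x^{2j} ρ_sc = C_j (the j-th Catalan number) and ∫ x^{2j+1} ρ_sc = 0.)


Write p(x) = Σ a_i x^i, split into monomials and integrate each against ρ_sc separately.
Using ∫ x^{2j} ρ_sc = C_j = (1/(j+1)) C(2j, j) (Catalan numbers) and ∫ x^{2j+1} ρ_sc = 0 (odd monomials vanish by symmetry):
  i = 0 (even): a_0 · C_{0} = 3 · 1 = 3
  i = 1 (odd): ∫ x^1 ρ_sc = 0 (vanishes)
  i = 2 (even): a_2 · C_{1} = -4 · 1 = -4

Summing the contributions: ∫_{−2}^{2} p(x) ρ_sc(x) dx = 3 + (-4) = -1.


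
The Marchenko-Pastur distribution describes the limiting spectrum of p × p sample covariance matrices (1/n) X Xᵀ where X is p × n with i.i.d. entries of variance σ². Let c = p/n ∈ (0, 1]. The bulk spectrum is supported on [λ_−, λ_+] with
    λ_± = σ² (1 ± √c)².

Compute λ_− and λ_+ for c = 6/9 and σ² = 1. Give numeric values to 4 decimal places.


c = 6/9 = 0.666667; √c = 0.816497.
λ_− = σ² (1 − √c)² = 1 · (1 − 0.816497)² = 1 · (0.183503)² = 0.033674.
λ_+ = σ² (1 + √c)² = 1 · (1 + 0.816497)² = 1 · (1.816497)² = 3.299660.

Rounded to 4 decimal places: λ_− ≈ 0.0337, λ_+ ≈ 3.2997.


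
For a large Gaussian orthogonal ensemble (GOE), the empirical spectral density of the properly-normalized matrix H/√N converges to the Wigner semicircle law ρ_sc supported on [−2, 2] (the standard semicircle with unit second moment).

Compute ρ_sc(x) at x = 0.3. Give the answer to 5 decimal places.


ρ_sc(x) = (1/(2π)) √(4 − x²). With x = 0.3:
  4 − x² = 4 − (0.3)² = 4 − 0.090000 = 3.910000.
  √(4 − x²) = 1.977372.
  1/(2π) = 0.159155.
  ρ_sc(0.3) = 0.159155 · 1.977372 = 0.314709.

Rounded to 5 decimal places: ρ_sc(0.3) ≈ 0.31471.


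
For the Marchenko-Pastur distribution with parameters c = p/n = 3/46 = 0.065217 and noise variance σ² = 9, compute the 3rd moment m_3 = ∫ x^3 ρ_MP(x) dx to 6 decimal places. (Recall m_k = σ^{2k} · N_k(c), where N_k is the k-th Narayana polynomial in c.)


E[X³] = σ⁶ (1 + 3c + c²) (third MP moment). With σ² = 9 (so σ⁶ = 729) and c = 3/46 = 0.065217: E[X³] = 729 · (1 + 3·0.065217 + (0.065217)²) = 729 · 1.199905.

So E[X^3] = 874.731096.


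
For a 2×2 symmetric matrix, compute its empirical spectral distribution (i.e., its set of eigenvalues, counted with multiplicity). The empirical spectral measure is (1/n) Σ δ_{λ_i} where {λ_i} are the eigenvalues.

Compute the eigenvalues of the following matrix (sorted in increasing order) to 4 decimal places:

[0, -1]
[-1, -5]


Since M is real symmetric, both eigenvalues are real; they are the roots of det(λI − M) = λ² − (tr M) λ + det M.
tr M = 0 + (-5) = -5.
det M = 0·(-5) − (-1)² = 0 − 1 = -1.
Characteristic polynomial: λ² + 5λ − 1 = 0.
Discriminant Δ = (tr M)² − 4·det M = 25 − (-4) = 29; √Δ = 5.385165.
λ = (tr M ± √Δ)/2 = (-5 ± 5.385165)/2, giving (tr M − √Δ)/2 = -5.1926 and (tr M + √Δ)/2 = 0.1926.

Eigenvalues sorted in increasing order: [-5.1926, 0.1926].


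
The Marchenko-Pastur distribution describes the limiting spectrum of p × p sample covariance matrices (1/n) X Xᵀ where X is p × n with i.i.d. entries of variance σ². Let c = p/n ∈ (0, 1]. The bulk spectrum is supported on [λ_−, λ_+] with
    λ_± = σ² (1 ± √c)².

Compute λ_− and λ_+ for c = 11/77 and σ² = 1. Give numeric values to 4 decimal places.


c = 11/77 = 0.142857; √c = 0.377964.
λ_− = σ² (1 − √c)² = 1 · (1 − 0.377964)² = 1 · (0.622036)² = 0.386928.
λ_+ = σ² (1 + √c)² = 1 · (1 + 0.377964)² = 1 · (1.377964)² = 1.898786.

Rounded to 4 decimal places: λ_− ≈ 0.3869, λ_+ ≈ 1.8988.


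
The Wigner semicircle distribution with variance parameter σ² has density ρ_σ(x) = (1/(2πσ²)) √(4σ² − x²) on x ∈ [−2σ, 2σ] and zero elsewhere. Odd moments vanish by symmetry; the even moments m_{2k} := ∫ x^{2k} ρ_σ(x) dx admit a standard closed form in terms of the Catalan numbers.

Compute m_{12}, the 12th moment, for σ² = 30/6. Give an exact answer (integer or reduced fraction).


By the scaled semicircle moment identity, m_{2k} = σ^{2k} · C_k with k = 6.
C_6 = (1/(k+1)) · C(2k, k) = (1/7) · C(12, 6) = (1/7) · 924 = 132.
σ^{2k} = (σ²)^k = (30/6)^6 = 15625.

Therefore m_{12} = σ^{12} · C_6 = 15625 · 132 = 2062500.


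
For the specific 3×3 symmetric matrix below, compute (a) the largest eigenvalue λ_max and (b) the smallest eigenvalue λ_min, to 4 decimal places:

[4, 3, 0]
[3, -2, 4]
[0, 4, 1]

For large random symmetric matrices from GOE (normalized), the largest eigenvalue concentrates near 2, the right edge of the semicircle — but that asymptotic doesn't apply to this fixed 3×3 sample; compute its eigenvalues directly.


Since M is real symmetric, all three eigenvalues are real; they are the roots of det(λI − M) = λ³ − (tr M) λ² + s λ − det M, where s is the sum of the principal 2×2 minors.
tr M = 4 + (-2) + 1 = 3.
s = (4·(-2) − 3²) + (4·1 − 0²) + ((-2)·1 − 4²) = -17 + 4 + (-18) = -31.
det M (expand along row 1) = 4·(-18) − 3·3 + 0·12 = -81.
Characteristic polynomial: λ³ − 3λ² − 31λ + 81 = 0.
Substitute λ = y + (tr M)/3 = y + 1.000000 to remove the quadratic term: y³ + p·y + q = 0 with p = s − (tr M)²/3 = -34.000000 and q = −2(tr M)³/27 + (tr M)·s/3 − det M = 48.000000.
Three real roots ⇒ use the trigonometric (Viète) form: r = 2√(−p/3) = 6.733003, φ = arccos(3q/(p·r)) = arccos(-0.629035) = 2.251107 rad.
y_k = r·cos(φ/3 − 2πk/3) for k = 0, 1, 2 gives y = 4.924769, 1.513793, -6.438562.
λ_k = y_k + 1.000000 gives λ = 5.9248, 2.5138, -5.4386 (check: the sum is 3.0000 = tr M).

Hence λ_max = 5.9248 and λ_min = -5.4386.


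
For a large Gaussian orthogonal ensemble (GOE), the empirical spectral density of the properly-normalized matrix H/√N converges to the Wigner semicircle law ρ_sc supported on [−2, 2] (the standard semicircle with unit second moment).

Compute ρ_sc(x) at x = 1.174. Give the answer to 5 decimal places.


ρ_sc(x) = (1/(2π)) √(4 − x²). With x = 1.174:
  4 − x² = 4 − (1.174)² = 4 − 1.378276 = 2.621724.
  √(4 − x²) = 1.619174.
  1/(2π) = 0.159155.
  ρ_sc(1.174) = 0.159155 · 1.619174 = 0.257700.

Rounded to 5 decimal places: ρ_sc(1.174) ≈ 0.25770.


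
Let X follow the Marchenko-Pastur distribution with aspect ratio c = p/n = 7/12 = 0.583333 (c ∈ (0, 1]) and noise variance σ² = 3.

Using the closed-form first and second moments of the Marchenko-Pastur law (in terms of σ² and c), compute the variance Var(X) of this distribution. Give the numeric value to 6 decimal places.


Recall the MP moments m_1 = E[X] = σ² and m_2 = E[X²] = σ⁴ (1 + c).
m_1 = E[X] = σ² = 3, so m_1² = 9.
m_2 = E[X²] = σ⁴ (1 + c) = 9 · (1 + 0.583333) = 9 · 1.583333 = 14.250000.
(Note m_2 − m_1² simplifies to c · σ⁴ = 0.583333 · 9.)

Var(X) = m_2 − m_1² = 14.250000 − 9 = 5.250000.


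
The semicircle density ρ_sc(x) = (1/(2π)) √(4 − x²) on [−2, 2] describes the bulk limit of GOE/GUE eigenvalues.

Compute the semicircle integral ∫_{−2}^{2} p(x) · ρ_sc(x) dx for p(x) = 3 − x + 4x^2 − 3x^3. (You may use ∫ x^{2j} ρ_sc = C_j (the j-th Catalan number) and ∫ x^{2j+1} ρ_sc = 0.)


Write p(x) = Σ a_i x^i, split into monomials and integrate each against ρ_sc separately.
Using ∫ x^{2j} ρ_sc = C_j = (1/(j+1)) C(2j, j) (Catalan numbers) and ∫ x^{2j+1} ρ_sc = 0 (odd monomials vanish by symmetry):
  i = 0 (even): a_0 · C_{0} = 3 · 1 = 3
  i = 1 (odd): ∫ x^1 ρ_sc = 0 (vanishes)
  i = 2 (even): a_2 · C_{1} = 4 · 1 = 4
  i = 3 (odd): ∫ x^3 ρ_sc = 0 (vanishes)

Summing the contributions: ∫_{−2}^{2} p(x) ρ_sc(x) dx = 3 + 4 = 7.


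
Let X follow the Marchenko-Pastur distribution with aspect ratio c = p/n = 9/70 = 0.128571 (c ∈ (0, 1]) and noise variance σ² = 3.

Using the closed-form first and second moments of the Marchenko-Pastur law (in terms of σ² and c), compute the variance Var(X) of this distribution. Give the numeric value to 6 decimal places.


Recall the MP moments m_1 = E[X] = σ² and m_2 = E[X²] = σ⁴ (1 + c).
m_1 = E[X] = σ² = 3, so m_1² = 9.
m_2 = E[X²] = σ⁴ (1 + c) = 9 · (1 + 0.128571) = 9 · 1.128571 = 10.157143.
(Note m_2 − m_1² simplifies to c · σ⁴ = 0.128571 · 9.)

Var(X) = m_2 − m_1² = 10.157143 − 9 = 1.157143.


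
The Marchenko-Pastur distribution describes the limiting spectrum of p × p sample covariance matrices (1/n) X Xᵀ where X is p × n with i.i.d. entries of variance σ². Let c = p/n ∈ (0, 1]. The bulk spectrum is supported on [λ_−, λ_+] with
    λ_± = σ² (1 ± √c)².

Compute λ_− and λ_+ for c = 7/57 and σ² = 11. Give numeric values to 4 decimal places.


c = 7/57 = 0.122807; √c = 0.350438.
λ_− = σ² (1 − √c)² = 11 · (1 − 0.350438)² = 11 · (0.649562)² = 4.641234.
λ_+ = σ² (1 + √c)² = 11 · (1 + 0.350438)² = 11 · (1.350438)² = 20.060520.

Rounded to 4 decimal places: λ_− ≈ 4.6412, λ_+ ≈ 20.0605.


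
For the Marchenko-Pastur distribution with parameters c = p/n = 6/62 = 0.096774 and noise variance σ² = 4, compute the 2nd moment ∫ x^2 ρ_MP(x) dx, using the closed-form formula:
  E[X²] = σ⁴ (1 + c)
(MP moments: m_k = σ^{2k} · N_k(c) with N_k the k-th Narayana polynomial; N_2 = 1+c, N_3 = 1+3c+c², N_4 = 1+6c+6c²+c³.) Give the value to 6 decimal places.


E[X²] = σ⁴ (1 + c) (second MP moment). With σ² = 4 (so σ⁴ = 16) and c = 6/62 = 0.096774: E[X²] = 16 · (1 + 0.096774) = 16 · 1.096774.

So E[X^2] = 17.548387.


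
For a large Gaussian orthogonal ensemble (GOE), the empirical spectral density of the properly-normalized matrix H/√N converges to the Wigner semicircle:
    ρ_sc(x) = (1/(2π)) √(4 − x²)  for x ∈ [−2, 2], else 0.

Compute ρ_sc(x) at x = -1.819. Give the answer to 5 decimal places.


ρ_sc(x) = (1/(2π)) √(4 − x²). With x = -1.819:
  4 − x² = 4 − (-1.819)² = 4 − 3.308761 = 0.691239.
  √(4 − x²) = 0.831408.
  1/(2π) = 0.159155.
  ρ_sc(-1.819) = 0.159155 · 0.831408 = 0.132323.

Rounded to 5 decimal places: ρ_sc(-1.819) ≈ 0.13232.
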